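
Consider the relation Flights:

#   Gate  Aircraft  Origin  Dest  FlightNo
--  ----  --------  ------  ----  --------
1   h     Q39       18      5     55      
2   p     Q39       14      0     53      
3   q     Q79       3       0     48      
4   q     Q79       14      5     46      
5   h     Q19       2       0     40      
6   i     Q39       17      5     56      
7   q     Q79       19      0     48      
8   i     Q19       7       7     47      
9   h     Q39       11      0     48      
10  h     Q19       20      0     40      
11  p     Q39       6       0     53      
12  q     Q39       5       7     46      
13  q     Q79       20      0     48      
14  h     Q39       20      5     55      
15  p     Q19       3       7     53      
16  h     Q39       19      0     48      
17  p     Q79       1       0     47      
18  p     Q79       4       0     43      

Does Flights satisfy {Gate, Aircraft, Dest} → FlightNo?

No

(Gate=h, Aircraft=Q39, Dest=5): rows 1, 14 → FlightNo = 55, 55 ✓
(Gate=p, Aircraft=Q39, Dest=0): rows 2, 11 → FlightNo = 53, 53 ✓
(Gate=q, Aircraft=Q79, Dest=0): rows 3, 7, 13 → FlightNo = 48, 48, 48 ✓
(Gate=q, Aircraft=Q79, Dest=5): row 4 → FlightNo = 46 ✓
(Gate=h, Aircraft=Q19, Dest=0): rows 5, 10 → FlightNo = 40, 40 ✓
(Gate=i, Aircraft=Q39, Dest=5): row 6 → FlightNo = 56 ✓
(Gate=i, Aircraft=Q19, Dest=7): row 8 → FlightNo = 47 ✓
(Gate=h, Aircraft=Q39, Dest=0): rows 9, 16 → FlightNo = 48, 48 ✓
(Gate=q, Aircraft=Q39, Dest=7): row 12 → FlightNo = 46 ✓
(Gate=p, Aircraft=Q19, Dest=7): row 15 → FlightNo = 53 ✓
(Gate=p, Aircraft=Q79, Dest=0): rows 17, 18 → FlightNo takes values {47, 43} — violation
Two rows agree on {Gate, Aircraft, Dest} but differ on FlightNo, so {Gate, Aircraft, Dest} → FlightNo does not hold.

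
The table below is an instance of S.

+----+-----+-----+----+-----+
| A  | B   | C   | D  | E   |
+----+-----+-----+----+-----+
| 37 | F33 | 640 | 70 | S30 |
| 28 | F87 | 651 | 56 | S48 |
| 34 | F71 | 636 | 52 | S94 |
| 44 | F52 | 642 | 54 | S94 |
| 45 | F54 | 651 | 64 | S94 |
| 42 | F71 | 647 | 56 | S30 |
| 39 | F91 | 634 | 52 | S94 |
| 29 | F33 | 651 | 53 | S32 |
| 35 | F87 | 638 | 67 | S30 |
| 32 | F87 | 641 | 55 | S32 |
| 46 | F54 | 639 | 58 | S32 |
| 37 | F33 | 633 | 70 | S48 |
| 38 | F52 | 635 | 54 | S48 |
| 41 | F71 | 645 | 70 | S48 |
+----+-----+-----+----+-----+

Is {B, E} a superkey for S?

Yes

All 14 rows have distinct {B, E} values, so {B, E} → (all attributes) holds and {B, E} is a superkey.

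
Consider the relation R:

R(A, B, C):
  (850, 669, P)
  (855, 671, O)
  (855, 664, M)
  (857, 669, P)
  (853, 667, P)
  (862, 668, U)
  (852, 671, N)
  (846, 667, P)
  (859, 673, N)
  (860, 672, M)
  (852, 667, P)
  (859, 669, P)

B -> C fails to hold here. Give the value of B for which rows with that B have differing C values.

671

B=669: 3 rows → C = P, P, P ✓
B=671: 2 rows → C takes values {O, N} — violation
B=664: 1 row → C = M ✓
B=667: 3 rows → C = P, P, P ✓
B=668: 1 row → C = U ✓
B=673: 1 row → C = N ✓
B=672: 1 row → C = M ✓
The only B value with inconsistent C is B=671.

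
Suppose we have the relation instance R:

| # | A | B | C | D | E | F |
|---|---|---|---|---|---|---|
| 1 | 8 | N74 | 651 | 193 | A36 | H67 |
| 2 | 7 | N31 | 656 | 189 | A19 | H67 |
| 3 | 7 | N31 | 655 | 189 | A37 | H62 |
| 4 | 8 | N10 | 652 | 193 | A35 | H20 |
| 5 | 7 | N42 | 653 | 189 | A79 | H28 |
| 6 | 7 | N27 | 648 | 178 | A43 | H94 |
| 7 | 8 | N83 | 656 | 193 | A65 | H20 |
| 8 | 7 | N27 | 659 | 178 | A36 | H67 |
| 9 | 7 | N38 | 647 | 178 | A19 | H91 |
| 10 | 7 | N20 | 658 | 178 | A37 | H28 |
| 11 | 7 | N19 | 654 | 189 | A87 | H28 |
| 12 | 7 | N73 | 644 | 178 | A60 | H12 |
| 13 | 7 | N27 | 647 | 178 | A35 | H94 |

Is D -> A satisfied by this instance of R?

D=193: rows 1, 4, 7 → A = 8, 8, 8 ✓
D=189: rows 2, 3, 5, 11 → A = 7, 7, 7, 7 ✓
D=178: rows 6, 8, 9, 10, 12, 13 → A = 7, 7, 7, 7, 7, 7 ✓
Every D value is associated with a single A value, so D -> A holds.

Yes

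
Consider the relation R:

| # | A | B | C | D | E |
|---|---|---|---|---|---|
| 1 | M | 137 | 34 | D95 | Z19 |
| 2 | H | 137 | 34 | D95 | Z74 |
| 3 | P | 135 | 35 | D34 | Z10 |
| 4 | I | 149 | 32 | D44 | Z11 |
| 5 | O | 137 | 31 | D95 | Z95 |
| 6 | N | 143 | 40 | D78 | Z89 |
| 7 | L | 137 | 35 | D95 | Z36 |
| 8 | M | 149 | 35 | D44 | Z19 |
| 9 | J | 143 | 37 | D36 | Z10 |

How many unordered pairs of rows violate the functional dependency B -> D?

1

B=137: all 4 rows agree on D — 0 pairs.
B=149: all 2 rows agree on D — 0 pairs.
B=143: violating pairs (6,9) — 1 pair.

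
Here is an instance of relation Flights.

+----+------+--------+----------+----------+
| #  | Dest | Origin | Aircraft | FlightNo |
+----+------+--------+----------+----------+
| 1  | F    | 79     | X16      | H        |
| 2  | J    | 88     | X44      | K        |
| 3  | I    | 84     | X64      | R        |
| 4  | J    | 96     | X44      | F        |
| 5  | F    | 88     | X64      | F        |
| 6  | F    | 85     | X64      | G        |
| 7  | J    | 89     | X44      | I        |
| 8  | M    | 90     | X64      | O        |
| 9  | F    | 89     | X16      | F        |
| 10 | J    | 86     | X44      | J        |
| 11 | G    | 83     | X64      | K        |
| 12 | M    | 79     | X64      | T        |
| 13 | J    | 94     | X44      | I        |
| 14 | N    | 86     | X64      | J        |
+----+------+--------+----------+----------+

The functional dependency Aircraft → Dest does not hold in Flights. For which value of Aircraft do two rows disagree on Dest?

X64

Aircraft=X16: rows 1, 9 → Dest = F, F ✓
Aircraft=X44: rows 2, 4, 7, 10, 13 → Dest = J, J, J, J, J ✓
Aircraft=X64: rows 3, 5, 6, 8, 11, 12, 14 → Dest takes values {I, F, M, G, N} — violation
The only Aircraft value with inconsistent Dest is Aircraft=X64.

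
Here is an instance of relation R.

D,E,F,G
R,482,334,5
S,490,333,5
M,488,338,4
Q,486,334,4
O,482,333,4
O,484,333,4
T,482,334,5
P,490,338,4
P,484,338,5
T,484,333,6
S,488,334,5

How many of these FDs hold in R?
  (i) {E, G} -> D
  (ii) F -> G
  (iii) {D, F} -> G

0

(i) {E, G} -> D: (E=482, G=5): 2 rows → D takes values {R, T} — violation — fails.
(ii) F -> G: F=334: 4 rows → G takes values {5, 4} — violation; F=333: 4 rows → G takes values {5, 4, 6} — violation; F=338: 3 rows → G takes values {4, 5} — violation — fails.
(iii) {D, F} -> G: (D=P, F=338): 2 rows → G takes values {4, 5} — violation — fails.
None of the 3 dependencies hold.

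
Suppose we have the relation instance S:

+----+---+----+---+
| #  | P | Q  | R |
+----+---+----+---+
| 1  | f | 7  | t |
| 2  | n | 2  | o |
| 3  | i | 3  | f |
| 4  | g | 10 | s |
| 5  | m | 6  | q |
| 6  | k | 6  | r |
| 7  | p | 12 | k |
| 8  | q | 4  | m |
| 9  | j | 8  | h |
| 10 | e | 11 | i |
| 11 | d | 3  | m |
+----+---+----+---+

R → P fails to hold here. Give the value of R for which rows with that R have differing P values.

m

R=t: row 1 → P = f ✓
R=o: row 2 → P = n ✓
R=f: row 3 → P = i ✓
R=s: row 4 → P = g ✓
R=q: row 5 → P = m ✓
R=r: row 6 → P = k ✓
R=k: row 7 → P = p ✓
R=m: rows 8, 11 → P takes values {q, d} — violation
R=h: row 9 → P = j ✓
R=i: row 10 → P = e ✓
The only R value with inconsistent P is R=m.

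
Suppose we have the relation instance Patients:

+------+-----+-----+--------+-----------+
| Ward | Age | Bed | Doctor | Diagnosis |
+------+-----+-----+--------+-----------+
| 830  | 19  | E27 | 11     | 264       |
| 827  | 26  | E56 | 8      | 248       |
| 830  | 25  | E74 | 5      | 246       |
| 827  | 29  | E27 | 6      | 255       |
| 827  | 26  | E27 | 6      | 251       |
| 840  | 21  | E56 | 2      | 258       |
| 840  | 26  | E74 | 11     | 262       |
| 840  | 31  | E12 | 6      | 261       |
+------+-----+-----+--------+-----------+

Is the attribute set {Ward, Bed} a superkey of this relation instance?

No

Two distinct rows share (Ward=827, Bed=E27), so {Ward, Bed} does not determine every attribute — not a superkey.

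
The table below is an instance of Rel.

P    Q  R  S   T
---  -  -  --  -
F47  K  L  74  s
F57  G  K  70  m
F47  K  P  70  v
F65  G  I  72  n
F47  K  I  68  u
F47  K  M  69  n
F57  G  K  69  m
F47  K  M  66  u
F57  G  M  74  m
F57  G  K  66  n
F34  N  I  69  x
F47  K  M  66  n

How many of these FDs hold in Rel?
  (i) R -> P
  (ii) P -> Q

(i) R -> P: R=I: 3 rows → P takes values {F65, F47, F34} — violation; R=M: 4 rows → P takes values {F47, F57} — violation — fails.
(ii) P -> Q: every LHS value maps to a single RHS value — holds.
1 of the 2 dependencies holds.

1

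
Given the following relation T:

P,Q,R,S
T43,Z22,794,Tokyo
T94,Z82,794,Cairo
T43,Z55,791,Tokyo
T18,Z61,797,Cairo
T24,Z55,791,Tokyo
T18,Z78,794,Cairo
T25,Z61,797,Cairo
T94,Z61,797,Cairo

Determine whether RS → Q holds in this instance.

(R=794, S=Tokyo): 1 row → Q = Z22 ✓
(R=794, S=Cairo): 2 rows → Q takes values {Z82, Z78} — violation
(R=791, S=Tokyo): 2 rows → Q = Z55, Z55 ✓
(R=797, S=Cairo): 3 rows → Q = Z61, Z61, Z61 ✓
Two rows agree on RS but differ on Q, so RS → Q does not hold.

No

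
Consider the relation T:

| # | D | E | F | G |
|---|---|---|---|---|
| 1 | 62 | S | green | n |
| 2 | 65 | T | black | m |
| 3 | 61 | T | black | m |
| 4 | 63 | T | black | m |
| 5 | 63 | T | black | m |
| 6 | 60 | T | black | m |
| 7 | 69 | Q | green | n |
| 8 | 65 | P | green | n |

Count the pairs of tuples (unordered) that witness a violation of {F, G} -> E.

3

(F=green, G=n): violating pairs (1,7), (1,8), (7,8) — 3 pairs.
(F=black, G=m): all 5 rows agree on E — 0 pairs.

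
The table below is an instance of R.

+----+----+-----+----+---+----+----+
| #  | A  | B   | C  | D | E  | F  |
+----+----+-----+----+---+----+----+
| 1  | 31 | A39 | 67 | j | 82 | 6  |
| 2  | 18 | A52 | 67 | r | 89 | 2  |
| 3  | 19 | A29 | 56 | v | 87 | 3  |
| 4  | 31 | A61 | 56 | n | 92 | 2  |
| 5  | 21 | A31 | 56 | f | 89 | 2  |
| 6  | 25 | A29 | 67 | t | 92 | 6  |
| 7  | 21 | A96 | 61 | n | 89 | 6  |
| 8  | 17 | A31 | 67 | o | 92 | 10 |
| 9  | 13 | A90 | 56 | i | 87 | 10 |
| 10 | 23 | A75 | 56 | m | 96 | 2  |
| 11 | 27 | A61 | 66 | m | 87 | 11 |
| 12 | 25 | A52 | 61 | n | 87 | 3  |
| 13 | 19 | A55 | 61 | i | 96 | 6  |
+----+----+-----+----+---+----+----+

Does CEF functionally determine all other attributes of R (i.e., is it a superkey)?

Yes

All 13 rows have distinct CEF values, so CEF → (all attributes) holds and CEF is a superkey.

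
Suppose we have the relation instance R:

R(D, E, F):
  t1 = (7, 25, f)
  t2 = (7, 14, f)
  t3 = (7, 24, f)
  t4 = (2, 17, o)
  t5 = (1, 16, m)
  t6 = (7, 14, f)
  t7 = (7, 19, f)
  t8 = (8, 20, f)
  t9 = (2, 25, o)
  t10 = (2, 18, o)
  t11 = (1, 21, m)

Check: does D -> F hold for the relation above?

D=7: rows 1, 2, 3, 6, 7 → F = f, f, f, f, f ✓
D=2: rows 4, 9, 10 → F = o, o, o ✓
D=1: rows 5, 11 → F = m, m ✓
D=8: row 8 → F = f ✓
Every D value is associated with a single F value, so D -> F holds.

Yes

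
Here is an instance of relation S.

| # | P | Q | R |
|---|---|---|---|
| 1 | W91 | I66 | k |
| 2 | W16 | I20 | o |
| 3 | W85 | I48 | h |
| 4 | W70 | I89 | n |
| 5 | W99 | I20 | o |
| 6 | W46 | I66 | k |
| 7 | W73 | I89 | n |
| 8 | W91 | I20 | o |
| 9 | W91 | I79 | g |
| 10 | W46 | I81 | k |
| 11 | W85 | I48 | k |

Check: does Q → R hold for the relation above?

No

Q=I66: rows 1, 6 → R = k, k ✓
Q=I20: rows 2, 5, 8 → R = o, o, o ✓
Q=I48: rows 3, 11 → R takes values {h, k} — violation
Q=I89: rows 4, 7 → R = n, n ✓
Q=I79: row 9 → R = g ✓
Q=I81: row 10 → R = k ✓
Two rows agree on Q but differ on R, so Q → R does not hold.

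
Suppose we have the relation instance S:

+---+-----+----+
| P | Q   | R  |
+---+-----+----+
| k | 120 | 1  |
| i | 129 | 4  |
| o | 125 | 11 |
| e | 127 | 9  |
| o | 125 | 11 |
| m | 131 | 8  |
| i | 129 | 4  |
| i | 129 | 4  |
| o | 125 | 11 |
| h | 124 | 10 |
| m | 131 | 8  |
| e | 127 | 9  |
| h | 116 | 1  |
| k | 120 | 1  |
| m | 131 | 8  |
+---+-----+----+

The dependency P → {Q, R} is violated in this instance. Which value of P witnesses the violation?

P=k: 2 rows → {Q,R} = (120, 1), (120, 1) ✓
P=i: 3 rows → {Q,R} = (129, 4), (129, 4), (129, 4) ✓
P=o: 3 rows → {Q,R} = (125, 11), (125, 11), (125, 11) ✓
P=e: 2 rows → {Q,R} = (127, 9), (127, 9) ✓
P=m: 3 rows → {Q,R} = (131, 8), (131, 8), (131, 8) ✓
P=h: 2 rows → {Q,R} takes values {(124, 10), (116, 1)} — violation
The only P value with inconsistent RHS is P=h.

h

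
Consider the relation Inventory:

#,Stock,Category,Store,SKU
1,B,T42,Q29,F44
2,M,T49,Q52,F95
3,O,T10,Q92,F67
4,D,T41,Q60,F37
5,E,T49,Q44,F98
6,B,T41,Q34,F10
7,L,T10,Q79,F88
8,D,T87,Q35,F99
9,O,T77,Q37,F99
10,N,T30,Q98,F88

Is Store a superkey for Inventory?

All 10 rows have distinct Store values, so Store → (all attributes) holds and Store is a superkey.

Yes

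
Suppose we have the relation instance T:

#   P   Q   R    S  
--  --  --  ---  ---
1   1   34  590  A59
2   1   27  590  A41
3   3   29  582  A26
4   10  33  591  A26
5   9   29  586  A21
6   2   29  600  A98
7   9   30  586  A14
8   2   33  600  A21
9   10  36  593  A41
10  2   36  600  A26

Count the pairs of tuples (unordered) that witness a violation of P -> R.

1

P=1: all 2 rows agree on R — 0 pairs.
P=10: violating pairs (4,9) — 1 pair.
P=9: all 2 rows agree on R — 0 pairs.
P=2: all 3 rows agree on R — 0 pairs.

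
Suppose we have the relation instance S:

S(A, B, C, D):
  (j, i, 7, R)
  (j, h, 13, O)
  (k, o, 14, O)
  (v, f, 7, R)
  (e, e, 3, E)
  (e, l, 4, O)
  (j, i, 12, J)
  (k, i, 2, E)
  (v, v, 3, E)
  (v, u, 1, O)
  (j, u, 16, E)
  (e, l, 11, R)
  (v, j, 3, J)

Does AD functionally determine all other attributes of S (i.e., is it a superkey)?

Yes

All 13 rows have distinct AD values, so AD → (all attributes) holds and AD is a superkey.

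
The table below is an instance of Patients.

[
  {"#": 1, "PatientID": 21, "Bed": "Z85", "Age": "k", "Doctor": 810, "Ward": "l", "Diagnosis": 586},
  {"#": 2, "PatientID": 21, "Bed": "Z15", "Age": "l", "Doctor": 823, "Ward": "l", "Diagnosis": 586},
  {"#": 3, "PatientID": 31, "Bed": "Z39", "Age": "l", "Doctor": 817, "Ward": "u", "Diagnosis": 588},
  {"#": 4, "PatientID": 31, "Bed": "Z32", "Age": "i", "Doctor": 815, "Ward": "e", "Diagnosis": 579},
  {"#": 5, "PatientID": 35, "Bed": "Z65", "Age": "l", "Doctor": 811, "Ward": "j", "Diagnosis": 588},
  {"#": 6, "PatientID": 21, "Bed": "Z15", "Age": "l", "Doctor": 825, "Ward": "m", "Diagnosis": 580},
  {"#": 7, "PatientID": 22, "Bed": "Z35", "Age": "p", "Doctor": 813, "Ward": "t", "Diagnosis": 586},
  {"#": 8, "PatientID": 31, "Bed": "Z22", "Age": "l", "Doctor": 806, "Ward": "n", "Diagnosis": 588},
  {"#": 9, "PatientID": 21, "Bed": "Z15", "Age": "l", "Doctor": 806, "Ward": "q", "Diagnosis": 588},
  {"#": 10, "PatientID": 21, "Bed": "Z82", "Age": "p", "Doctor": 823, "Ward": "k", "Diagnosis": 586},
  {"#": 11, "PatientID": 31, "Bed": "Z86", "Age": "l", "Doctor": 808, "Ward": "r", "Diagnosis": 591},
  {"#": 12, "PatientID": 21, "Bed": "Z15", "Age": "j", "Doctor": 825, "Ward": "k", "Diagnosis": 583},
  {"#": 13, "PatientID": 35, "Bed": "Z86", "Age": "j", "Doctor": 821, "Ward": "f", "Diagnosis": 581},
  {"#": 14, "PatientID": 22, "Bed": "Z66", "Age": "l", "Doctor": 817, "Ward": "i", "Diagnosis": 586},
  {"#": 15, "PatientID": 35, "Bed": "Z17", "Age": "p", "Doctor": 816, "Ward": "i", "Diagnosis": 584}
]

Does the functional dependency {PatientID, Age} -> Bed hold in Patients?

(PatientID=21, Age=k): row 1 → Bed = Z85 ✓
(PatientID=21, Age=l): rows 2, 6, 9 → Bed = Z15, Z15, Z15 ✓
(PatientID=31, Age=l): rows 3, 8, 11 → Bed takes values {Z39, Z22, Z86} — violation
(PatientID=31, Age=i): row 4 → Bed = Z32 ✓
(PatientID=35, Age=l): row 5 → Bed = Z65 ✓
(PatientID=22, Age=p): row 7 → Bed = Z35 ✓
(PatientID=21, Age=p): row 10 → Bed = Z82 ✓
(PatientID=21, Age=j): row 12 → Bed = Z15 ✓
(PatientID=35, Age=j): row 13 → Bed = Z86 ✓
(PatientID=22, Age=l): row 14 → Bed = Z66 ✓
(PatientID=35, Age=p): row 15 → Bed = Z17 ✓
Two rows agree on {PatientID, Age} but differ on Bed, so {PatientID, Age} -> Bed does not hold.

No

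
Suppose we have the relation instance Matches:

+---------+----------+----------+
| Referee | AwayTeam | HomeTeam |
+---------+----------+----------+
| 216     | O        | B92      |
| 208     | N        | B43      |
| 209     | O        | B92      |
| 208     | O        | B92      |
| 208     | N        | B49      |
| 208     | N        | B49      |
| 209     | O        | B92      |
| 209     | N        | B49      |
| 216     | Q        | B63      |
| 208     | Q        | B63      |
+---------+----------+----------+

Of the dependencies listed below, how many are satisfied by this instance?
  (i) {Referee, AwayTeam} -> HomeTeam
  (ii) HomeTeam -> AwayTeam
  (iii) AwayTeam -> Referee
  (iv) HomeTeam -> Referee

(i) {Referee, AwayTeam} -> HomeTeam: (Referee=208, AwayTeam=N): 3 rows → HomeTeam takes values {B43, B49} — violation — fails.
(ii) HomeTeam -> AwayTeam: every LHS value maps to a single RHS value — holds.
(iii) AwayTeam -> Referee: AwayTeam=O: 4 rows → Referee takes values {216, 209, 208} — violation; AwayTeam=N: 4 rows → Referee takes values {208, 209} — violation; AwayTeam=Q: 2 rows → Referee takes values {216, 208} — violation — fails.
(iv) HomeTeam -> Referee: HomeTeam=B92: 4 rows → Referee takes values {216, 209, 208} — violation; HomeTeam=B49: 3 rows → Referee takes values {208, 209} — violation; HomeTeam=B63: 2 rows → Referee takes values {216, 208} — violation — fails.
1 of the 4 dependencies holds.

1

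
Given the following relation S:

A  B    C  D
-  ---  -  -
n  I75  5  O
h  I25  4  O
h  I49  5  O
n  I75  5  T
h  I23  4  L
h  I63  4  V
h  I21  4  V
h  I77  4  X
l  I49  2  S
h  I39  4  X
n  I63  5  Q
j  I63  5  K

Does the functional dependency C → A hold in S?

C=5: 5 rows → A takes values {n, h, j} — violation
C=4: 6 rows → A = h, h, h, h, h, h ✓
C=2: 1 row → A = l ✓
Two rows agree on C but differ on A, so C → A does not hold.

No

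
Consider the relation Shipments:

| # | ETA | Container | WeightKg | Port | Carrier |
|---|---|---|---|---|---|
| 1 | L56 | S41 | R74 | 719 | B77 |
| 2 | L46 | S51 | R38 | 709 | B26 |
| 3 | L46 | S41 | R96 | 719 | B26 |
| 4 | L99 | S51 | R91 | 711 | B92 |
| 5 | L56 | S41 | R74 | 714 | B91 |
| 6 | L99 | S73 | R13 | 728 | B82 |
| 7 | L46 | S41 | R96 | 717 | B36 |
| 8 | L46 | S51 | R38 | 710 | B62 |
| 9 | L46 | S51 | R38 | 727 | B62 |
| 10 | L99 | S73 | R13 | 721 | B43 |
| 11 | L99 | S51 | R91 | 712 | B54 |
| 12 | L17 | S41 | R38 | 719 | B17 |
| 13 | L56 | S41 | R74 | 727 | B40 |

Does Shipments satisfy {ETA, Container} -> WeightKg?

(ETA=L56, Container=S41): rows 1, 5, 13 → WeightKg = R74, R74, R74 ✓
(ETA=L46, Container=S51): rows 2, 8, 9 → WeightKg = R38, R38, R38 ✓
(ETA=L46, Container=S41): rows 3, 7 → WeightKg = R96, R96 ✓
(ETA=L99, Container=S51): rows 4, 11 → WeightKg = R91, R91 ✓
(ETA=L99, Container=S73): rows 6, 10 → WeightKg = R13, R13 ✓
(ETA=L17, Container=S41): row 12 → WeightKg = R38 ✓
Every {ETA, Container} value is associated with a single WeightKg value, so {ETA, Container} -> WeightKg holds.

Yes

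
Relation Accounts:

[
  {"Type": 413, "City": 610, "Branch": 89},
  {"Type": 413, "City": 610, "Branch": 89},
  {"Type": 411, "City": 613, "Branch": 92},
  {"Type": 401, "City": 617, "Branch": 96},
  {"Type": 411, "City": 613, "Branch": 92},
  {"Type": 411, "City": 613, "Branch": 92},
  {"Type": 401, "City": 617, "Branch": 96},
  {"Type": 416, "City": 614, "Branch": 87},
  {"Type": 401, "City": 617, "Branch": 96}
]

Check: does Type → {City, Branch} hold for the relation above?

Type=413: 2 rows → {City,Branch} = (610, 89), (610, 89) ✓
Type=411: 3 rows → {City,Branch} = (613, 92), (613, 92), (613, 92) ✓
Type=401: 3 rows → {City,Branch} = (617, 96), (617, 96), (617, 96) ✓
Type=416: 1 row → {City,Branch} = (614, 87) ✓
Every Type value is associated with a single {City, Branch} value, so Type → {City, Branch} holds.

Yes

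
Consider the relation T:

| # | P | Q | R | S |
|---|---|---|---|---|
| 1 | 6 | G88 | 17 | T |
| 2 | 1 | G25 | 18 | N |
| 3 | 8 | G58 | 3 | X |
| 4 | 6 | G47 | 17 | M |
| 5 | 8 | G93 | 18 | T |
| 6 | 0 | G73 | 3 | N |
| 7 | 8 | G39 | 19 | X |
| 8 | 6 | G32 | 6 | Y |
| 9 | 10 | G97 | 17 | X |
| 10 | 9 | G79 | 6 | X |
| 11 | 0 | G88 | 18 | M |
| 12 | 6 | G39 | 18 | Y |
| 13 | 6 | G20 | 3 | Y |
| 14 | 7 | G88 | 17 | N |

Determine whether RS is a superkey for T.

All 14 rows have distinct RS values, so RS → (all attributes) holds and RS is a superkey.

Yes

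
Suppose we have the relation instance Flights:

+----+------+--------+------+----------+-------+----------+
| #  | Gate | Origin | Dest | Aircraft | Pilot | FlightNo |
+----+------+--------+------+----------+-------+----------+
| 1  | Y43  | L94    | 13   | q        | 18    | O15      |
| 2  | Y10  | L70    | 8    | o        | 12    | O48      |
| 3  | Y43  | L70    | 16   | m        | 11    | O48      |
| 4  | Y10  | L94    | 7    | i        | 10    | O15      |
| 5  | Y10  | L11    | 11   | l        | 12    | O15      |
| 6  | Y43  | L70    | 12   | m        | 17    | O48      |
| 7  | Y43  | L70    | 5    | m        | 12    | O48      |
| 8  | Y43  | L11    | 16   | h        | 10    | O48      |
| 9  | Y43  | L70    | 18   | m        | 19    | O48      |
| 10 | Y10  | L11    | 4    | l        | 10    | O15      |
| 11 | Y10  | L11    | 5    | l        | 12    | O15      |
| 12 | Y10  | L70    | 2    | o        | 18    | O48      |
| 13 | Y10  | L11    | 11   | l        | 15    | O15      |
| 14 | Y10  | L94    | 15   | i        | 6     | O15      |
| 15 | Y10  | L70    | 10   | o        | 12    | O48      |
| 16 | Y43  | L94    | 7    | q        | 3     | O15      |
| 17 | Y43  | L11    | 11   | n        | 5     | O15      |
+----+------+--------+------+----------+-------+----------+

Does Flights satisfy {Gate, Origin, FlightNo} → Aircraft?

Yes

(Gate=Y43, Origin=L94, FlightNo=O15): rows 1, 16 → Aircraft = q, q ✓
(Gate=Y10, Origin=L70, FlightNo=O48): rows 2, 12, 15 → Aircraft = o, o, o ✓
(Gate=Y43, Origin=L70, FlightNo=O48): rows 3, 6, 7, 9 → Aircraft = m, m, m, m ✓
(Gate=Y10, Origin=L94, FlightNo=O15): rows 4, 14 → Aircraft = i, i ✓
(Gate=Y10, Origin=L11, FlightNo=O15): rows 5, 10, 11, 13 → Aircraft = l, l, l, l ✓
(Gate=Y43, Origin=L11, FlightNo=O48): row 8 → Aircraft = h ✓
(Gate=Y43, Origin=L11, FlightNo=O15): row 17 → Aircraft = n ✓
Every {Gate, Origin, FlightNo} value is associated with a single Aircraft value, so {Gate, Origin, FlightNo} → Aircraft holds.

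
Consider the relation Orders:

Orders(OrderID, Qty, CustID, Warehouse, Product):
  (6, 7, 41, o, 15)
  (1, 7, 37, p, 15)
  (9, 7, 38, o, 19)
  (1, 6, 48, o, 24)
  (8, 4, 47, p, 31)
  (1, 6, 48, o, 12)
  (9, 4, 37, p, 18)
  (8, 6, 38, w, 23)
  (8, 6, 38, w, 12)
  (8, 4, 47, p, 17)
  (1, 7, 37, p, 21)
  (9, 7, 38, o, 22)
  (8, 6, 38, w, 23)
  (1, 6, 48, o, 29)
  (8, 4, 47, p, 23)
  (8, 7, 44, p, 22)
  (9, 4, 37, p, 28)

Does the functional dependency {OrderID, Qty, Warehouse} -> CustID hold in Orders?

Yes

(OrderID=6, Qty=7, Warehouse=o): 1 row → CustID = 41 ✓
(OrderID=1, Qty=7, Warehouse=p): 2 rows → CustID = 37, 37 ✓
(OrderID=9, Qty=7, Warehouse=o): 2 rows → CustID = 38, 38 ✓
(OrderID=1, Qty=6, Warehouse=o): 3 rows → CustID = 48, 48, 48 ✓
(OrderID=8, Qty=4, Warehouse=p): 3 rows → CustID = 47, 47, 47 ✓
(OrderID=9, Qty=4, Warehouse=p): 2 rows → CustID = 37, 37 ✓
(OrderID=8, Qty=6, Warehouse=w): 3 rows → CustID = 38, 38, 38 ✓
(OrderID=8, Qty=7, Warehouse=p): 1 row → CustID = 44 ✓
Every {OrderID, Qty, Warehouse} value is associated with a single CustID value, so {OrderID, Qty, Warehouse} -> CustID holds.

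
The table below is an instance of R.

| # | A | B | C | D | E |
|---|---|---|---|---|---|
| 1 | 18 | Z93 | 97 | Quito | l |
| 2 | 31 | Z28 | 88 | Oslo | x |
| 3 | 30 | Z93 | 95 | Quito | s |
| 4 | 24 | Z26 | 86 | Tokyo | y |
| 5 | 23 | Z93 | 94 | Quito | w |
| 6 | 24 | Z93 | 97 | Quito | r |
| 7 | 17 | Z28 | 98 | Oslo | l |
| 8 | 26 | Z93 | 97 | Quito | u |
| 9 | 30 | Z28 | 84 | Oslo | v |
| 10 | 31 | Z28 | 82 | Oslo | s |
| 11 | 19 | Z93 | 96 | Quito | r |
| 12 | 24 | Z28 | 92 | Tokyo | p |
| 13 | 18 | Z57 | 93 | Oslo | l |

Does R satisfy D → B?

No

D=Quito: rows 1, 3, 5, 6, 8, 11 → B = Z93, Z93, Z93, Z93, Z93, Z93 ✓
D=Oslo: rows 2, 7, 9, 10, 13 → B takes values {Z28, Z57} — violation
D=Tokyo: rows 4, 12 → B takes values {Z26, Z28} — violation
Two rows agree on D but differ on B, so D → B does not hold.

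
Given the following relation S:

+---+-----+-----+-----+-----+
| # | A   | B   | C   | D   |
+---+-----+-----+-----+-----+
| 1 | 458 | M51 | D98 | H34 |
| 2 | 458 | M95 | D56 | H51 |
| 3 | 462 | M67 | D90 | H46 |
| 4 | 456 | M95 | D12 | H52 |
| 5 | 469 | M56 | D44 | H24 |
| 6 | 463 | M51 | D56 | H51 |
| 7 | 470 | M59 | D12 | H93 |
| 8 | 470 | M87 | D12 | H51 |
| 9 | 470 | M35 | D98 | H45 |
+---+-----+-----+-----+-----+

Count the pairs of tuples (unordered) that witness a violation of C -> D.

C=D98: violating pairs (1,9) — 1 pair.
C=D56: all 2 rows agree on D — 0 pairs.
C=D12: violating pairs (4,7), (4,8), (7,8) — 3 pairs.

4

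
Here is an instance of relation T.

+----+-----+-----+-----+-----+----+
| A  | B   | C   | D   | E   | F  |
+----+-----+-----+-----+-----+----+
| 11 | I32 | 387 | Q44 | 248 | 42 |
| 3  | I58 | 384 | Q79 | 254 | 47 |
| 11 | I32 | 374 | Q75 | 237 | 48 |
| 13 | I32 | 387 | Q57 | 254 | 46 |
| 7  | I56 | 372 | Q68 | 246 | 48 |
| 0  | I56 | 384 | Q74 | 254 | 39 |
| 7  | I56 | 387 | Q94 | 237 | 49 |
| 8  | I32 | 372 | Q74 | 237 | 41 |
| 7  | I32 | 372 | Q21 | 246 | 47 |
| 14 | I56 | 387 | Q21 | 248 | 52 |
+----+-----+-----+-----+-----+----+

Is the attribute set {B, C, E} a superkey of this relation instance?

All 10 rows have distinct {B, C, E} values, so {B, C, E} → (all attributes) holds and {B, C, E} is a superkey.

Yes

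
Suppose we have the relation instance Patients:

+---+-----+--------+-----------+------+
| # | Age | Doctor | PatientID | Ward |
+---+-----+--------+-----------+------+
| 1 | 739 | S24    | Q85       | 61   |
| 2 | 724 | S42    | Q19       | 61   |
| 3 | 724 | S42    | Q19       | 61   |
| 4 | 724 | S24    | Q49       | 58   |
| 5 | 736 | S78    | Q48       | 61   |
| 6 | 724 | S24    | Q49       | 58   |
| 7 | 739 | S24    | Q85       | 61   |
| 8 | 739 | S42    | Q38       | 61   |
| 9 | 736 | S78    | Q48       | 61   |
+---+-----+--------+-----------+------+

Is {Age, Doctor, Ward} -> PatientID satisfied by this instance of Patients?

Yes

(Age=739, Doctor=S24, Ward=61): rows 1, 7 → PatientID = Q85, Q85 ✓
(Age=724, Doctor=S42, Ward=61): rows 2, 3 → PatientID = Q19, Q19 ✓
(Age=724, Doctor=S24, Ward=58): rows 4, 6 → PatientID = Q49, Q49 ✓
(Age=736, Doctor=S78, Ward=61): rows 5, 9 → PatientID = Q48, Q48 ✓
(Age=739, Doctor=S42, Ward=61): row 8 → PatientID = Q38 ✓
Every {Age, Doctor, Ward} value is associated with a single PatientID value, so {Age, Doctor, Ward} -> PatientID holds.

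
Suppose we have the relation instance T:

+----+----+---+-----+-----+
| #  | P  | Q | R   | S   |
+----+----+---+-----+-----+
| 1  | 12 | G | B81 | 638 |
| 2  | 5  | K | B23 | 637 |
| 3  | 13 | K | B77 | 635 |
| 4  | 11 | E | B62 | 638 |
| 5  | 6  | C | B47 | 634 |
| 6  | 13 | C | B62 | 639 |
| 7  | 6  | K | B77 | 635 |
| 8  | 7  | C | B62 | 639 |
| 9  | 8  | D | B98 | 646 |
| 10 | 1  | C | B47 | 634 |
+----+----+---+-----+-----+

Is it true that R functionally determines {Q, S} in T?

R=B81: row 1 → {Q,S} = (G, 638) ✓
R=B23: row 2 → {Q,S} = (K, 637) ✓
R=B77: rows 3, 7 → {Q,S} = (K, 635), (K, 635) ✓
R=B62: rows 4, 6, 8 → {Q,S} takes values {(E, 638), (C, 639)} — violation
R=B47: rows 5, 10 → {Q,S} = (C, 634), (C, 634) ✓
R=B98: row 9 → {Q,S} = (D, 646) ✓
Two rows agree on R but differ on {Q, S}, so R → {Q, S} does not hold.

No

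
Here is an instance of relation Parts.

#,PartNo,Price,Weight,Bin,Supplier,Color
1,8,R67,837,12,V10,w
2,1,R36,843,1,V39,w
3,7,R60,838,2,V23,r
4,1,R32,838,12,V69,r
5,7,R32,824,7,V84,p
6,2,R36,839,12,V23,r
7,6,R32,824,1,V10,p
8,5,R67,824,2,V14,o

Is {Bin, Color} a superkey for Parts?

Rows 4 and 6 have the same {Bin, Color} value (Bin=12, Color=r) but are distinct tuples, so {Bin, Color} does not determine every attribute — not a superkey.

No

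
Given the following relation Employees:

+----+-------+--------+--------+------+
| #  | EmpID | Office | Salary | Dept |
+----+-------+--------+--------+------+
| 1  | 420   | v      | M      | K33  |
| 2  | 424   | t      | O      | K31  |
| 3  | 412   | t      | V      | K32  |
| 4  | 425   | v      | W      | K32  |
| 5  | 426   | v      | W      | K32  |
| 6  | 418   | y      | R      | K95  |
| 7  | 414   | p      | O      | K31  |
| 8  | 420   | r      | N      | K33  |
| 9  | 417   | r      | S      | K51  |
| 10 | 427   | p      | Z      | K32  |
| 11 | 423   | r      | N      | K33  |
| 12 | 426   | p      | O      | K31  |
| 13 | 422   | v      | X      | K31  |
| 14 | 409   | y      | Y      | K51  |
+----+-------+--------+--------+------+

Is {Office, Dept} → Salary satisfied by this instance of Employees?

Yes

(Office=v, Dept=K33): row 1 → Salary = M ✓
(Office=t, Dept=K31): row 2 → Salary = O ✓
(Office=t, Dept=K32): row 3 → Salary = V ✓
(Office=v, Dept=K32): rows 4, 5 → Salary = W, W ✓
(Office=y, Dept=K95): row 6 → Salary = R ✓
(Office=p, Dept=K31): rows 7, 12 → Salary = O, O ✓
(Office=r, Dept=K33): rows 8, 11 → Salary = N, N ✓
(Office=r, Dept=K51): row 9 → Salary = S ✓
(Office=p, Dept=K32): row 10 → Salary = Z ✓
(Office=v, Dept=K31): row 13 → Salary = X ✓
(Office=y, Dept=K51): row 14 → Salary = Y ✓
Every {Office, Dept} value is associated with a single Salary value, so {Office, Dept} → Salary holds.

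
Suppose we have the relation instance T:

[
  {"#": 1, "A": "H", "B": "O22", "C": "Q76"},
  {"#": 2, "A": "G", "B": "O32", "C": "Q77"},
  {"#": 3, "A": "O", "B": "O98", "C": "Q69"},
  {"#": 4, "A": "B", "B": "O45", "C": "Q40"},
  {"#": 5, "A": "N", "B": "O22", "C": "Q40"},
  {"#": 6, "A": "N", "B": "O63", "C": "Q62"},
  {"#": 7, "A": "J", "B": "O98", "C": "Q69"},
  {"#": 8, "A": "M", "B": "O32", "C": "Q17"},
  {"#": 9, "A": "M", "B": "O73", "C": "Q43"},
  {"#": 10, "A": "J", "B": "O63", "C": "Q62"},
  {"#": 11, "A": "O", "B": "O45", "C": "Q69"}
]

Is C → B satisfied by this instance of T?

No

C=Q76: row 1 → B = O22 ✓
C=Q77: row 2 → B = O32 ✓
C=Q69: rows 3, 7, 11 → B takes values {O98, O45} — violation
C=Q40: rows 4, 5 → B takes values {O45, O22} — violation
C=Q62: rows 6, 10 → B = O63, O63 ✓
C=Q17: row 8 → B = O32 ✓
C=Q43: row 9 → B = O73 ✓
Two rows agree on C but differ on B, so C → B does not hold.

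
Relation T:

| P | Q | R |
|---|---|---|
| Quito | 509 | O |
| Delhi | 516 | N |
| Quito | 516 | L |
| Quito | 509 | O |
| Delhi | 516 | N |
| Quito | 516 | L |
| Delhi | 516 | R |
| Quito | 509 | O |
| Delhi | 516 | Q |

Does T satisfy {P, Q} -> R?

(P=Quito, Q=509): 3 rows → R = O, O, O ✓
(P=Delhi, Q=516): 4 rows → R takes values {N, R, Q} — violation
(P=Quito, Q=516): 2 rows → R = L, L ✓
Two rows agree on {P, Q} but differ on R, so {P, Q} -> R does not hold.

No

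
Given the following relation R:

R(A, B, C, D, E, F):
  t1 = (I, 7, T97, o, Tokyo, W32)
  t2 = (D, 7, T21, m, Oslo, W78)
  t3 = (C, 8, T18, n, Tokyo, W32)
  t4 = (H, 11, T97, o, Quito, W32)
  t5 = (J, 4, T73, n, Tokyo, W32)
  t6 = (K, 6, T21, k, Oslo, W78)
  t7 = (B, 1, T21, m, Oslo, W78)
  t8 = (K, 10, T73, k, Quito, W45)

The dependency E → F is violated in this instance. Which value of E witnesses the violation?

Quito

E=Tokyo: rows 1, 3, 5 → F = W32, W32, W32 ✓
E=Oslo: rows 2, 6, 7 → F = W78, W78, W78 ✓
E=Quito: rows 4, 8 → F takes values {W32, W45} — violation
The only E value with inconsistent F is E=Quito.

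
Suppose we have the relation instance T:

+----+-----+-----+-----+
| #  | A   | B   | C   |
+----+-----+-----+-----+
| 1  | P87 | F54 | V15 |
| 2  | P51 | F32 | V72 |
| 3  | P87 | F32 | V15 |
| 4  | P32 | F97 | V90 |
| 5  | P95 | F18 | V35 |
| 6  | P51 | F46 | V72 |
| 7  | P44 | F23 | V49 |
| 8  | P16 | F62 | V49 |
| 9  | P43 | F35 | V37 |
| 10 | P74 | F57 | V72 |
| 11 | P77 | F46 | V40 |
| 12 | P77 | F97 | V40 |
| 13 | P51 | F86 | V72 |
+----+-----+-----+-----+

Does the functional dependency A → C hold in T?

Yes

A=P87: rows 1, 3 → C = V15, V15 ✓
A=P51: rows 2, 6, 13 → C = V72, V72, V72 ✓
A=P32: row 4 → C = V90 ✓
A=P95: row 5 → C = V35 ✓
A=P44: row 7 → C = V49 ✓
A=P16: row 8 → C = V49 ✓
A=P43: row 9 → C = V37 ✓
A=P74: row 10 → C = V72 ✓
A=P77: rows 11, 12 → C = V40, V40 ✓
Every A value is associated with a single C value, so A → C holds.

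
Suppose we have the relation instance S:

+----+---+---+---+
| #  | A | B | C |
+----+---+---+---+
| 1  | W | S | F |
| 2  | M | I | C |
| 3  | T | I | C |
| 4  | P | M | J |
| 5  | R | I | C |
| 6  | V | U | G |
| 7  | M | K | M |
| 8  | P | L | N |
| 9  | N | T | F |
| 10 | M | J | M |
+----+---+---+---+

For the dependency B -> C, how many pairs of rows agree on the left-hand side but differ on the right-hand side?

B=I: all 3 rows agree on C — 0 pairs.

0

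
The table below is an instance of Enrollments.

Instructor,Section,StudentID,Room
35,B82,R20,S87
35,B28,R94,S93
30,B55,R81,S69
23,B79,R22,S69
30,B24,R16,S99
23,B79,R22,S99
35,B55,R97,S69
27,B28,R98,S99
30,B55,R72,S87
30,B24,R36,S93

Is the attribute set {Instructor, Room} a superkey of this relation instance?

Yes

All 10 rows have distinct {Instructor, Room} values, so {Instructor, Room} → (all attributes) holds and {Instructor, Room} is a superkey.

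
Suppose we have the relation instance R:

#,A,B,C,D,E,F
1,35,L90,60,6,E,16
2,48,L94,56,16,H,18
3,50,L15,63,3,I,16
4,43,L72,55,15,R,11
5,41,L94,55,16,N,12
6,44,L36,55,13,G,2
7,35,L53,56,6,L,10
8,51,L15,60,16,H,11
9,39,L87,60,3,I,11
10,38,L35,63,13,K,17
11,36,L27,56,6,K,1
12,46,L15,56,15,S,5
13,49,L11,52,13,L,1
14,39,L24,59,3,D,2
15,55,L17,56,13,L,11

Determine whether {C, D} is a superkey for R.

No

Rows 7 and 11 have the same {C, D} value (C=56, D=6) but are distinct tuples, so {C, D} does not determine every attribute — not a superkey.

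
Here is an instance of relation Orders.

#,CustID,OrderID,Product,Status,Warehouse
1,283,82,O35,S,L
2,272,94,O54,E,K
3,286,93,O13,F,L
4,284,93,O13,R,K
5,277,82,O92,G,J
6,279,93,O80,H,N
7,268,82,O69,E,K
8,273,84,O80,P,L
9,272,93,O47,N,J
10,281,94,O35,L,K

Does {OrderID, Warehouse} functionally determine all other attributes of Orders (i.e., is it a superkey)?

No

Rows 2 and 10 have the same {OrderID, Warehouse} value (OrderID=94, Warehouse=K) but are distinct tuples, so {OrderID, Warehouse} does not determine every attribute — not a superkey.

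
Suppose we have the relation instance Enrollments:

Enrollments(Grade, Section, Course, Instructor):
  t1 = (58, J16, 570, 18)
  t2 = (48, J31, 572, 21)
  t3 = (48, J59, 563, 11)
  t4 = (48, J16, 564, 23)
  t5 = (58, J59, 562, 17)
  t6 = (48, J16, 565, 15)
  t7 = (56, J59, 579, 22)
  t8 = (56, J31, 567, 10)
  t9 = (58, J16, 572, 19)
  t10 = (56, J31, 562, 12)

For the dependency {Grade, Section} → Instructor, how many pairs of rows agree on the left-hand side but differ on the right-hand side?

(Grade=58, Section=J16): violating pairs (1,9) — 1 pair.
(Grade=48, Section=J16): violating pairs (4,6) — 1 pair.
(Grade=56, Section=J31): violating pairs (8,10) — 1 pair.

3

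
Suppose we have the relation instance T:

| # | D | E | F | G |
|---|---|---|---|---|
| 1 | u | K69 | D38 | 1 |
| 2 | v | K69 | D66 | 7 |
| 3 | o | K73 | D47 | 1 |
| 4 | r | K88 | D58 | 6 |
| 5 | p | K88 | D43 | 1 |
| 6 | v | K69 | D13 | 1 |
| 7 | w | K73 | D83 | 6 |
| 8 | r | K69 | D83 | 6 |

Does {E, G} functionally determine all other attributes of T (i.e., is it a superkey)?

No

Rows 1 and 6 have the same {E, G} value (E=K69, G=1) but are distinct tuples, so {E, G} does not determine every attribute — not a superkey.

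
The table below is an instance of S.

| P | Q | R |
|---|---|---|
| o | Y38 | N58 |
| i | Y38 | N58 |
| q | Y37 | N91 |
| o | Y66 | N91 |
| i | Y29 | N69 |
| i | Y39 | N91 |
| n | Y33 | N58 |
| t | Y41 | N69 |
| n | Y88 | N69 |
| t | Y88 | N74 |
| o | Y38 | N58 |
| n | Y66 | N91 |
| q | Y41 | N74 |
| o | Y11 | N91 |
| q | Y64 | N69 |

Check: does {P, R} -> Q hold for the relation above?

(P=o, R=N58): 2 rows → Q = Y38, Y38 ✓
(P=i, R=N58): 1 row → Q = Y38 ✓
(P=q, R=N91): 1 row → Q = Y37 ✓
(P=o, R=N91): 2 rows → Q takes values {Y66, Y11} — violation
(P=i, R=N69): 1 row → Q = Y29 ✓
(P=i, R=N91): 1 row → Q = Y39 ✓
(P=n, R=N58): 1 row → Q = Y33 ✓
(P=t, R=N69): 1 row → Q = Y41 ✓
(P=n, R=N69): 1 row → Q = Y88 ✓
(P=t, R=N74): 1 row → Q = Y88 ✓
(P=n, R=N91): 1 row → Q = Y66 ✓
(P=q, R=N74): 1 row → Q = Y41 ✓
(P=q, R=N69): 1 row → Q = Y64 ✓
Two rows agree on {P, R} but differ on Q, so {P, R} -> Q does not hold.

No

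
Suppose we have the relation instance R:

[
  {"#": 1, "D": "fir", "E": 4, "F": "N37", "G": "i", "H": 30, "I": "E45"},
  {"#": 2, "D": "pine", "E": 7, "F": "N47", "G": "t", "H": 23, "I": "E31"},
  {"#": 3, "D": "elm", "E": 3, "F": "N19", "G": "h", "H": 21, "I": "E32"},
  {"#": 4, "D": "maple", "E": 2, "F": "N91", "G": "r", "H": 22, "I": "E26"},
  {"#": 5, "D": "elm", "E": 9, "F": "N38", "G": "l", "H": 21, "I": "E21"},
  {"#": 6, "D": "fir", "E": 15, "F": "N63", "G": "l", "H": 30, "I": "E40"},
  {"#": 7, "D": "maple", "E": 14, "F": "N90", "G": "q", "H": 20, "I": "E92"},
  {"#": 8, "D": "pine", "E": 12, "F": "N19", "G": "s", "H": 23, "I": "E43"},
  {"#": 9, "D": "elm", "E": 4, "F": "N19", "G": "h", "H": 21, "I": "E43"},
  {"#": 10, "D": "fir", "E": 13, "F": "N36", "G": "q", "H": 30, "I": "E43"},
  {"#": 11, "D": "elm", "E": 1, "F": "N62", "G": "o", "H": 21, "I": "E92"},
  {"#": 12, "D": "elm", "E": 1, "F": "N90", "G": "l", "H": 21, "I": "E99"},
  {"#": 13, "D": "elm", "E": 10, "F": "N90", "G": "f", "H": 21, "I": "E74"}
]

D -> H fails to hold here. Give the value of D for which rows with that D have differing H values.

maple

D=fir: rows 1, 6, 10 → H = 30, 30, 30 ✓
D=pine: rows 2, 8 → H = 23, 23 ✓
D=elm: rows 3, 5, 9, 11, 12, 13 → H = 21, 21, 21, 21, 21, 21 ✓
D=maple: rows 4, 7 → H takes values {22, 20} — violation
The only D value with inconsistent H is D=maple.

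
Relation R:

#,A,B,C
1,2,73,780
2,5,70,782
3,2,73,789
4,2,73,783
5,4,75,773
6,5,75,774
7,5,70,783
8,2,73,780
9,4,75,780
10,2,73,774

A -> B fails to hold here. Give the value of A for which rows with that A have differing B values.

A=2: rows 1, 3, 4, 8, 10 → B = 73, 73, 73, 73, 73 ✓
A=5: rows 2, 6, 7 → B takes values {70, 75} — violation
A=4: rows 5, 9 → B = 75, 75 ✓
The only A value with inconsistent B is A=5.

5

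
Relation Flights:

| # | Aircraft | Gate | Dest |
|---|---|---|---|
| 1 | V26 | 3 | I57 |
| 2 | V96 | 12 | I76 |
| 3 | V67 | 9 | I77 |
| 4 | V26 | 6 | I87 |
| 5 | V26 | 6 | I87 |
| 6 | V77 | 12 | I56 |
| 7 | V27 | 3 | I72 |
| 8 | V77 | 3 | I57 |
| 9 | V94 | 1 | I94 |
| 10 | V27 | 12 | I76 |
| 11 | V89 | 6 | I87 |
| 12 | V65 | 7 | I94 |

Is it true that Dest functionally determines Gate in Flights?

No

Dest=I57: rows 1, 8 → Gate = 3, 3 ✓
Dest=I76: rows 2, 10 → Gate = 12, 12 ✓
Dest=I77: row 3 → Gate = 9 ✓
Dest=I87: rows 4, 5, 11 → Gate = 6, 6, 6 ✓
Dest=I56: row 6 → Gate = 12 ✓
Dest=I72: row 7 → Gate = 3 ✓
Dest=I94: rows 9, 12 → Gate takes values {1, 7} — violation
Two rows agree on Dest but differ on Gate, so Dest -> Gate does not hold.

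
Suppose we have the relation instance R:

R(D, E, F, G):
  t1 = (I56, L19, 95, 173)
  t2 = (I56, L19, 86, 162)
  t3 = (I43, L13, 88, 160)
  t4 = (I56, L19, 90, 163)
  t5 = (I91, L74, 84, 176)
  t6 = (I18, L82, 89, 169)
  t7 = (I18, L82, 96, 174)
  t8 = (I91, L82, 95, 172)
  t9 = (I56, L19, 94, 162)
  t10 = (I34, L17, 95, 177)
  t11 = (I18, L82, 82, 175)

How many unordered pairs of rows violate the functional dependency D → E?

1

D=I56: all 4 rows agree on E — 0 pairs.
D=I91: violating pairs (5,8) — 1 pair.
D=I18: all 3 rows agree on E — 0 pairs.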